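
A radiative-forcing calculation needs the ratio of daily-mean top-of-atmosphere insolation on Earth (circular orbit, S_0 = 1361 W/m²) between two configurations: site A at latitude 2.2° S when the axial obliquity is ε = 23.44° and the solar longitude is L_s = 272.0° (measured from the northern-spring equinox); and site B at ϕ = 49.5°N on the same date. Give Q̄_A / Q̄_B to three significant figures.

Q̄_A / Q̄_B ≈ 4.72

— Configuration A (ϕ=-2.2°):
Solar declination: sin δ = sin ε · sin L_s = sin 23.44° × sin 272.0° = -0.39755, so δ = -23.425°.
cos h₀ = −tan(-2.2°) tan(-23.425°) = -0.0166, h₀ = 1.5874 rad.
Bracket: h₀ sin ϕ sin δ + cos ϕ cos δ sin h₀ = 1.5874×-0.03839×-0.39755 + 0.99926×0.91758×0.99986 = 0.024227 + 0.916773 = 0.941000.
Q̄ = (S_0/π) × [bracket] = (1361/π) × 0.941000 = 407.66 W/m².
— Configuration B (ϕ=+49.5°):
cos h₀ = −tan(+49.5°) tan(-23.425°) = 0.5073, h₀ = 1.0388 rad.
Bracket: h₀ sin ϕ sin δ + cos ϕ cos δ sin h₀ = 1.0388×0.76041×-0.39755 + 0.64945×0.91758×0.86178 = -0.314030 + 0.513554 = 0.199524.
Q̄ = (S_0/π) × [bracket] = (1361/π) × 0.199524 = 86.438 W/m².
Ratio Q̄_A / Q̄_B = 407.66 / 86.438 = 4.716.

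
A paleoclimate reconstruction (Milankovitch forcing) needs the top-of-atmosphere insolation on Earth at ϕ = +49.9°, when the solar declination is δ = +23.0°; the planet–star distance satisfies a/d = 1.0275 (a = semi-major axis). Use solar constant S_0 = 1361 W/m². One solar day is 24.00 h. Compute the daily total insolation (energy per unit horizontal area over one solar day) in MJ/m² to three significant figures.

45.0 MJ/m²

cos h₀ = −tan(+49.9°) tan(+23.000°) = -0.5041, h₀ = 2.0991 rad.
Bracket: h₀ sin ϕ sin δ + cos ϕ cos δ sin h₀ = 2.0991×0.76492×0.39073 + 0.64412×0.92050×0.86366 = 0.627373 + 0.512075 = 1.139448.
Inverse-square distance factor (a/d)² = 1.0275² = 1.055756.
Q̄ = (S_0/π) × 1.055756 × [bracket] = (1361/π) × 1.055756 × 1.139448 = 521.15 W/m².
Daily total = Q̄ × 24.00 h × 3600 s/h = 521.15 × 24.00 × 3600 / 10⁶ = 45.03 MJ/m².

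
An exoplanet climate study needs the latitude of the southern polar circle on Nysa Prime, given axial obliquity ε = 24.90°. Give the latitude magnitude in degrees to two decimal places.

65.10°

The polar circle is the lowest latitude that experiences at least one full rotation of continuous darkness at the northern-summer solstice; it lies at |φ| = 90° − ε = 90° − 24.90° = 65.10°.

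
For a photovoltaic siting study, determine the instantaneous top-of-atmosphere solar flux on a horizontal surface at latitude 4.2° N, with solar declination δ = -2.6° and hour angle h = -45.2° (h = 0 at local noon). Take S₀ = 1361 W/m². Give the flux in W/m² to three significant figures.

951 W/m²

cos θ_z = sin φ sin δ + cos φ cos δ cos h = -0.003322 + 0.702018 = 0.698696.
Flux = S₀ · cos θ_z = 1361 × 0.698696 = 950.9 W/m².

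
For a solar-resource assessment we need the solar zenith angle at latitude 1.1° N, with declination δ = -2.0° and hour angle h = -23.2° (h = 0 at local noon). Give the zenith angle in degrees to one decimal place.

cos θ_z = sin ϕ sin δ + cos ϕ cos δ cos h = -0.000670 + 0.918406 = 0.917736.
θ_z = arccos(0.917736) = 23.4°.

θ_z = 23.4°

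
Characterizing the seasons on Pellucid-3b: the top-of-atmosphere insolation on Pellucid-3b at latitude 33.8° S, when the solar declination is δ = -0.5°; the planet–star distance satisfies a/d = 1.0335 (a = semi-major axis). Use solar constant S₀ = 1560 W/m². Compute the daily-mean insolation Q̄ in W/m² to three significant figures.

cos H₀ = −tan(-33.8°) tan(-0.500°) = -0.0058, H₀ = 1.5766 rad.
Bracket: H₀ sin φ sin δ + cos φ cos δ sin H₀ = 1.5766×-0.55630×-0.00873 + 0.83098×0.99996×0.99998 = 0.007657 + 0.830930 = 0.838587.
Inverse-square distance factor (a/d)² = 1.0335² = 1.068122.
Q̄ = (S₀/π) × 1.068122 × [bracket] = (1560/π) × 1.068122 × 0.838587 = 444.8 W/m².

Q̄ ≈ 445 W/m²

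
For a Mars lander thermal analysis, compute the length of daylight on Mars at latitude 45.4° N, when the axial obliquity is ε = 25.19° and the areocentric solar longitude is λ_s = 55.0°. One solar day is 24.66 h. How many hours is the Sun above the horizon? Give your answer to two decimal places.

15.37 h

sin δ = sin 25.19° × sin 55.0° = 0.34865, so δ = +20.405°.
cos H₀ = −tan φ · tan δ = −tan(+45.4°) × tan(+20.405°) = -0.3772, so H₀ = 1.9576 rad = 112.16°.
Daylight = 2H₀/(2π) × 24.66 h = (1.9576/π) × 24.66 = 15.37 h.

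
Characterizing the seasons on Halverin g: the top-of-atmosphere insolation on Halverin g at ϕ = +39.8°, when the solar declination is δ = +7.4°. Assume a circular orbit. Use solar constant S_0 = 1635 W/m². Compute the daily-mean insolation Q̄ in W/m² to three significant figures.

cos h₀ = −tan(+39.8°) tan(+7.400°) = -0.1082, h₀ = 1.6792 rad.
Bracket: h₀ sin ϕ sin δ + cos ϕ cos δ sin h₀ = 1.6792×0.64011×0.12880 + 0.76828×0.99167×0.99413 = 0.138444 + 0.757408 = 0.895852.
Q̄ = (S_0/π) × [bracket] = (1635/π) × 0.895852 = 466.2 W/m².

Q̄ ≈ 466 W/m²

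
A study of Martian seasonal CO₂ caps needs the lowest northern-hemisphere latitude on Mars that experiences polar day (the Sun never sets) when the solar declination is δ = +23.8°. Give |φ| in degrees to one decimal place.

|φ| = 66.2°

Polar day requires cos H₀ = −tan φ tan δ ≤ −1, i.e. tan φ tan δ ≥ 1.
The boundary is |tan φ| · |tan δ| = 1, so |φ| = 90° − |δ| = 90° − 23.8° = 66.2° in the northern hemisphere.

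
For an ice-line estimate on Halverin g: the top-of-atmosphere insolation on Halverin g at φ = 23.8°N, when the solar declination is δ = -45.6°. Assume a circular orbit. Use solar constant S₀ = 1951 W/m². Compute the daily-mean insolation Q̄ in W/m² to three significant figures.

Q̄ ≈ 157 W/m²

cos H₀ = −tan(+23.8°) tan(-45.600°) = 0.4504, H₀ = 1.1036 rad.
Bracket: H₀ sin φ sin δ + cos φ cos δ sin H₀ = 1.1036×0.40355×-0.71447 + 0.91496×0.69966×0.89283 = -0.318195 + 0.571555 = 0.253360.
Q̄ = (S₀/π) × [bracket] = (1951/π) × 0.253360 = 157.3 W/m².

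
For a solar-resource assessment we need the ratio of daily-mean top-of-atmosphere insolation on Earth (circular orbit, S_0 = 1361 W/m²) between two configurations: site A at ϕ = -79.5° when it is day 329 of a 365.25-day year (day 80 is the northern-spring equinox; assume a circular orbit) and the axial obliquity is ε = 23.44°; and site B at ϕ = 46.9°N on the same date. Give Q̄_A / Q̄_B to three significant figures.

— Configuration A (ϕ=-79.5°):
Solar longitude: L_s = 360° × (329 − 80)/365.25 = 245.421°.
sin δ = sin 23.44° × sin 245.421° = -0.36174, so δ = -21.207°.
cos h₀ = −tan(-79.5°) tan(-21.207°) = -2.0936 ≤ −1 ⇒ polar day, h₀ = π.
Bracket: h₀ sin ϕ sin δ + cos ϕ cos δ sin h₀ = 3.1416×-0.98325×-0.36174 + 0.18224×0.93228×0.00000 = 1.117407 + 0.000000 = 1.117407.
Q̄ = (S_0/π) × [bracket] = (1361/π) × 1.117407 = 484.08 W/m².
— Configuration B (ϕ=+46.9°):
cos h₀ = −tan(+46.9°) tan(-21.207°) = 0.4146, h₀ = 1.1432 rad.
Bracket: h₀ sin ϕ sin δ + cos ϕ cos δ sin h₀ = 1.1432×0.73016×-0.36174 + 0.68327×0.93228×0.90998 = -0.301951 + 0.579656 = 0.277705.
Q̄ = (S_0/π) × [bracket] = (1361/π) × 0.277705 = 120.31 W/m².
Ratio Q̄_A / Q̄_B = 484.08 / 120.31 = 4.024.

Q̄_A / Q̄_B ≈ 4.02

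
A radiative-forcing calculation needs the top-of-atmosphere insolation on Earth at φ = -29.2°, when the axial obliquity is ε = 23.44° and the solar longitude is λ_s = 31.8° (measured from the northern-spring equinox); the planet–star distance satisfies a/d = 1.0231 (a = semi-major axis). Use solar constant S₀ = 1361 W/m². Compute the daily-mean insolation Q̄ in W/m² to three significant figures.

Solar declination: sin δ = sin ε · sin λ_s = sin 23.44° × sin 31.8° = 0.20962, so δ = +12.100°.
cos H₀ = −tan(-29.2°) tan(+12.100°) = 0.1198, H₀ = 1.4507 rad.
Bracket: H₀ sin φ sin δ + cos φ cos δ sin H₀ = 1.4507×-0.48786×0.20962 + 0.87292×0.97778×0.99280 = -0.148356 + 0.847378 = 0.699022.
Inverse-square distance factor (a/d)² = 1.0231² = 1.046734.
Q̄ = (S₀/π) × 1.046734 × [bracket] = (1361/π) × 1.046734 × 0.699022 = 317.0 W/m².

Q̄ ≈ 317 W/m²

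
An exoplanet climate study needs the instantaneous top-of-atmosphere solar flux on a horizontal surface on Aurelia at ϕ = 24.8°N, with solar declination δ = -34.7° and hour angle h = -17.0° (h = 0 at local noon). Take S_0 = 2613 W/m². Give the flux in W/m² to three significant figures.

cos θ_z = sin ϕ sin δ + cos ϕ cos δ cos h = -0.238785 + 0.713713 = 0.474928.
Flux = S_0 · cos θ_z = 2613 × 0.474928 = 1241 W/m².

1.24e+03 W/m²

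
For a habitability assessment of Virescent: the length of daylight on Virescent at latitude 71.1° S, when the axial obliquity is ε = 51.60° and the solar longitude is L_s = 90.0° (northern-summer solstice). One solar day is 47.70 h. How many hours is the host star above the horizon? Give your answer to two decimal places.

Solar declination: sin δ = sin ε · sin L_s = sin 51.60° × sin 90.0° = 0.78369, so δ = +51.600°.
cos h₀ = −tan ϕ · tan δ = 3.6851 ≥ 1, so the host star never rises (polar night) and h₀ = 0.
Daylight = 2h₀/(2π) × 47.70 h = (0.0000/π) × 47.70 = 0.00 h.

0.00 h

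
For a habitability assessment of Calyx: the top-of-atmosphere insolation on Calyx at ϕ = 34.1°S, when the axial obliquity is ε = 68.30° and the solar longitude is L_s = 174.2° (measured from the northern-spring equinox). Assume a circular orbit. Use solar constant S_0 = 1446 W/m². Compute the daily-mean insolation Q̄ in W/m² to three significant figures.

Q̄ ≈ 342 W/m²

Solar declination: sin δ = sin ε · sin L_s = sin 68.30° × sin 174.2° = 0.09389, so δ = +5.388°.
cos h₀ = −tan(-34.1°) tan(+5.388°) = 0.0639, h₀ = 1.5069 rad.
Bracket: h₀ sin ϕ sin δ + cos ϕ cos δ sin h₀ = 1.5069×-0.56064×0.09389 + 0.82806×0.99558×0.99796 = -0.079321 + 0.822718 = 0.743397.
Q̄ = (S_0/π) × [bracket] = (1446/π) × 0.743397 = 342.2 W/m².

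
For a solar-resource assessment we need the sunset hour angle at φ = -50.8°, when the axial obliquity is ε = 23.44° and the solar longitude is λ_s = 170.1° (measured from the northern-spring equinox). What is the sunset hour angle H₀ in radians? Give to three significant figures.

H₀ = 1.49 rad

Solar declination: sin δ = sin ε · sin λ_s = sin 23.44° × sin 170.1° = 0.06839, so δ = +3.922°.
cos H₀ = −tan φ · tan δ = −tan(-50.8°) × tan(+3.922°) = 0.0841, so H₀ = 1.4866 rad = 85.18°.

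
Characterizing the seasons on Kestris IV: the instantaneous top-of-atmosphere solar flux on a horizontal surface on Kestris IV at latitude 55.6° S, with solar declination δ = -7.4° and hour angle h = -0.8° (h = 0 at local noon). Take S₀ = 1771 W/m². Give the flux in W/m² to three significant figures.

cos θ_z = sin φ sin δ + cos φ cos δ cos h = 0.106271 + 0.560207 = 0.666478.
Flux = S₀ · cos θ_z = 1771 × 0.666478 = 1180 W/m².

1.18e+03 W/m²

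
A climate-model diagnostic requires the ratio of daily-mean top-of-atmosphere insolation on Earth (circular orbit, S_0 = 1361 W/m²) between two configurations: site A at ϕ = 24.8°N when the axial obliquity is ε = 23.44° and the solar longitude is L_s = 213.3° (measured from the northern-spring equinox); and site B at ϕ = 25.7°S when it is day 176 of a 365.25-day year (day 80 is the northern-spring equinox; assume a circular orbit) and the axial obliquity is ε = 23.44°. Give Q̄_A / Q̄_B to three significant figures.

— Configuration A (ϕ=+24.8°):
Solar declination: sin δ = sin ε · sin L_s = sin 23.44° × sin 213.3° = -0.21839, so δ = -12.615°.
cos h₀ = −tan(+24.8°) tan(-12.615°) = 0.1034, h₀ = 1.4672 rad.
Bracket: h₀ sin ϕ sin δ + cos ϕ cos δ sin h₀ = 1.4672×0.41945×-0.21839 + 0.90778×0.97586×0.99464 = -0.134401 + 0.881118 = 0.746717.
Q̄ = (S_0/π) × [bracket] = (1361/π) × 0.746717 = 323.49 W/m².
— Configuration B (ϕ=-25.7°):
Solar longitude: L_s = 360° × (176 − 80)/365.25 = 94.620°.
sin δ = sin 23.44° × sin 94.620° = 0.39650, so δ = +23.359°.
cos h₀ = −tan(-25.7°) tan(+23.359°) = 0.2079, h₀ = 1.3614 rad.
Bracket: h₀ sin ϕ sin δ + cos ϕ cos δ sin h₀ = 1.3614×-0.43366×0.39650 + 0.90108×0.91804×0.97816 = -0.234088 + 0.809161 = 0.575073.
Q̄ = (S_0/π) × [bracket] = (1361/π) × 0.575073 = 249.13 W/m².
Ratio Q̄_A / Q̄_B = 323.49 / 249.13 = 1.298.

Q̄_A / Q̄_B ≈ 1.30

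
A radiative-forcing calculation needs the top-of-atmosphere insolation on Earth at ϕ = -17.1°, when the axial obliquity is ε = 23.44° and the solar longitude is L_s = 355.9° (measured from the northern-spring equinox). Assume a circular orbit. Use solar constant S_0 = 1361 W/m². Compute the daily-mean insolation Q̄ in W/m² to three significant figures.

Q̄ ≈ 420 W/m²

Solar declination: sin δ = sin ε · sin L_s = sin 23.44° × sin 355.9° = -0.02844, so δ = -1.630°.
cos h₀ = −tan(-17.1°) tan(-1.630°) = -0.0088, h₀ = 1.5795 rad.
Bracket: h₀ sin ϕ sin δ + cos ϕ cos δ sin h₀ = 1.5795×-0.29404×-0.02844 + 0.95579×0.99960×0.99996 = 0.013209 + 0.955369 = 0.968578.
Q̄ = (S_0/π) × [bracket] = (1361/π) × 0.968578 = 419.6 W/m².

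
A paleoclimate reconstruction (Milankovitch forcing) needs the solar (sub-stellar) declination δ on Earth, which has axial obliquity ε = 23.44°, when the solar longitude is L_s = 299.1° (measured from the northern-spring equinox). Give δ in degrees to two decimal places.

sin δ = sin ε · sin L_s = sin 23.44° × sin 299.1° = -0.347577.
δ = arcsin(-0.347577) = -20.34°.

δ = -20.34°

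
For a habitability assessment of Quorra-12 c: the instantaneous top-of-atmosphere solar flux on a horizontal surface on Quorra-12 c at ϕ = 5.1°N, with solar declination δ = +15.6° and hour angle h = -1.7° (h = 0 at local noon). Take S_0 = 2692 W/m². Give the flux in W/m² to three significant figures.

cos θ_z = sin ϕ sin δ + cos ϕ cos δ cos h = 0.023905 + 0.958927 = 0.982832.
Flux = S_0 · cos θ_z = 2692 × 0.982832 = 2646 W/m².

2.65e+03 W/m²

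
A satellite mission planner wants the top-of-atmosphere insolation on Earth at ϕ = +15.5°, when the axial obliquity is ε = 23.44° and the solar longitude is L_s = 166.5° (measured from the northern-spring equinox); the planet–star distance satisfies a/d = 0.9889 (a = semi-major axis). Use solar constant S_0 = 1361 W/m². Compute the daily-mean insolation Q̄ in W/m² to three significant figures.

Solar declination: sin δ = sin ε · sin L_s = sin 23.44° × sin 166.5° = 0.09286, so δ = +5.328°.
cos h₀ = −tan(+15.5°) tan(+5.328°) = -0.0259, h₀ = 1.5967 rad.
Bracket: h₀ sin ϕ sin δ + cos ϕ cos δ sin h₀ = 1.5967×0.26724×0.09286 + 0.96363×0.99568×0.99967 = 0.039624 + 0.959150 = 0.998774.
Inverse-square distance factor (a/d)² = 0.9889² = 0.977923.
Q̄ = (S_0/π) × 0.977923 × [bracket] = (1361/π) × 0.977923 × 0.998774 = 423.1 W/m².

Q̄ ≈ 423 W/m²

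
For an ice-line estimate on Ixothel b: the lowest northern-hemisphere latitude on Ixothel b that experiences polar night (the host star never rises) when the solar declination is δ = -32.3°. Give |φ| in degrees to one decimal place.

|φ| = 57.7°

Polar night requires cos H₀ = −tan φ tan δ ≥ 1, i.e. tan φ tan δ ≤ −1.
The boundary is |tan φ| · |tan δ| = 1, so |φ| = 90° − |δ| = 90° − 32.3° = 57.7° in the northern hemisphere.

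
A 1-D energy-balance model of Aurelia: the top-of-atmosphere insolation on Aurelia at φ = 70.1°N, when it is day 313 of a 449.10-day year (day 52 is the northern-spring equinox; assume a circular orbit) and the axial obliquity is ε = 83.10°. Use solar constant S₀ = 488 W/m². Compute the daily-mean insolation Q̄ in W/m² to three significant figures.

Q̄ ≈ 0.00 W/m²

Solar longitude: λ_s = 360° × (313 − 52)/449.10 = 209.218°.
sin δ = sin 83.10° × sin 209.218° = -0.48461, so δ = -28.987°.
cos H₀ = −tan(+70.1°) tan(-28.987°) = 1.5304 ≥ 1 ⇒ polar night, H₀ = 0 and Q̄ = 0.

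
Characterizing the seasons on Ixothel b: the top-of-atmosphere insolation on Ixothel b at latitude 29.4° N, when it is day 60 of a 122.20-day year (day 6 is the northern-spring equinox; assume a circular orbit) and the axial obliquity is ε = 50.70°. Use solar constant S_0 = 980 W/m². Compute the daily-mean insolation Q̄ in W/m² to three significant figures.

Solar longitude: L_s = 360° × (60 − 6)/122.20 = 159.083°.
sin δ = sin 50.70° × sin 159.083° = 0.27627, so δ = +16.038°.
cos h₀ = −tan(+29.4°) tan(+16.038°) = -0.1620, h₀ = 1.7335 rad.
Bracket: h₀ sin ϕ sin δ + cos ϕ cos δ sin h₀ = 1.7335×0.49090×0.27627 + 0.87121×0.96108×0.98680 = 0.235099 + 0.826250 = 1.061349.
Q̄ = (S_0/π) × [bracket] = (980/π) × 1.061349 = 331.1 W/m².

Q̄ ≈ 331 W/m²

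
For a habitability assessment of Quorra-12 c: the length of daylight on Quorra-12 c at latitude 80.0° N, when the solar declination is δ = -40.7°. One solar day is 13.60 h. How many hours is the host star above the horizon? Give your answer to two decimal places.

0.00 h

cos h₀ = −tan ϕ · tan δ = 4.8781 ≥ 1, so the host star never rises (polar night) and h₀ = 0.
Daylight = 2h₀/(2π) × 13.60 h = (0.0000/π) × 13.60 = 0.00 h.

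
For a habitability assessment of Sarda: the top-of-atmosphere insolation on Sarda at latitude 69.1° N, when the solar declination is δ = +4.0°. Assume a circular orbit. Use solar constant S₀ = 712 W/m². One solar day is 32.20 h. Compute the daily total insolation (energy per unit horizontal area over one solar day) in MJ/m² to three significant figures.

12.2 MJ/m²

cos H₀ = −tan(+69.1°) tan(+4.000°) = -0.1831, H₀ = 1.7550 rad.
Bracket: H₀ sin φ sin δ + cos φ cos δ sin H₀ = 1.7550×0.93420×0.06976 + 0.35674×0.99756×0.98309 = 0.114373 + 0.349852 = 0.464225.
Q̄ = (S₀/π) × [bracket] = (712/π) × 0.464225 = 105.21 W/m².
Daily total = Q̄ × 32.20 h × 3600 s/h = 105.21 × 32.20 × 3600 / 10⁶ = 12.20 MJ/m².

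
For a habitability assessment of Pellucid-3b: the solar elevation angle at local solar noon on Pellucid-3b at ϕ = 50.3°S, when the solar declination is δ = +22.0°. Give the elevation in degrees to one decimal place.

17.7°

At local noon the hour angle is zero, so the zenith angle equals |ϕ − δ| = |-50.3° − (+22.000°)| = 72.300°.
Elevation = 90° − 72.300° = 17.7°.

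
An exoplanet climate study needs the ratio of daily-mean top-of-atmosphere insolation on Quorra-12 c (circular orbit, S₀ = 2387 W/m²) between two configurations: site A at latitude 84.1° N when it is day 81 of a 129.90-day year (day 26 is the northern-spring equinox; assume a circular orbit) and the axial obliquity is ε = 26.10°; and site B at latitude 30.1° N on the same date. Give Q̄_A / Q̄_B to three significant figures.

— Configuration A (φ=+84.1°):
Solar longitude: λ_s = 360° × (81 − 26)/129.90 = 152.425°.
sin δ = sin 26.10° × sin 152.425° = 0.20365, so δ = +11.751°.
cos H₀ = −tan(+84.1°) tan(+11.751°) = -2.0129 ≤ −1 ⇒ polar day, H₀ = π.
Bracket: H₀ sin φ sin δ + cos φ cos δ sin H₀ = 3.1416×0.99470×0.20365 + 0.10279×0.97904×0.00000 = 0.636396 + 0.000000 = 0.636396.
Q̄ = (S₀/π) × [bracket] = (2387/π) × 0.636396 = 483.54 W/m².
— Configuration B (φ=+30.1°):
cos H₀ = −tan(+30.1°) tan(+11.751°) = -0.1206, H₀ = 1.6917 rad.
Bracket: H₀ sin φ sin δ + cos φ cos δ sin H₀ = 1.6917×0.50151×0.20365 + 0.86515×0.97904×0.99270 = 0.172778 + 0.840833 = 1.013611.
Q̄ = (S₀/π) × [bracket] = (2387/π) × 1.013611 = 770.15 W/m².
Ratio Q̄_A / Q̄_B = 483.54 / 770.15 = 0.6279.

Q̄_A / Q̄_B ≈ 0.628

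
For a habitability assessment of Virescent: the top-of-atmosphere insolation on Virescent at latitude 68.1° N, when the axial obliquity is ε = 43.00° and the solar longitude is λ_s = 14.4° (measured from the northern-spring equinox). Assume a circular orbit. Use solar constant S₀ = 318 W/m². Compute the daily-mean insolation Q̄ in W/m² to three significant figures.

Q̄ ≈ 65.7 W/m²

Solar declination: sin δ = sin ε · sin λ_s = sin 43.00° × sin 14.4° = 0.16961, so δ = +9.765°.
cos H₀ = −tan(+68.1°) tan(+9.765°) = -0.4281, H₀ = 2.0132 rad.
Bracket: H₀ sin φ sin δ + cos φ cos δ sin H₀ = 2.0132×0.92784×0.16961 + 0.37299×0.98551×0.90373 = 0.316819 + 0.332198 = 0.649017.
Q̄ = (S₀/π) × [bracket] = (318/π) × 0.649017 = 65.70 W/m².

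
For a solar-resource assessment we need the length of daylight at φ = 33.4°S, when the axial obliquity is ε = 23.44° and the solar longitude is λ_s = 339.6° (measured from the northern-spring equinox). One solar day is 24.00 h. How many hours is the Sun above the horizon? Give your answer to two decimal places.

12.71 h

Solar declination: sin δ = sin ε · sin λ_s = sin 23.44° × sin 339.6° = -0.13866, so δ = -7.970°.
cos H₀ = −tan φ · tan δ = −tan(-33.4°) × tan(-7.970°) = -0.0923, so H₀ = 1.6632 rad = 95.30°.
Daylight = 2H₀/(2π) × 24.00 h = (1.6632/π) × 24.00 = 12.71 h.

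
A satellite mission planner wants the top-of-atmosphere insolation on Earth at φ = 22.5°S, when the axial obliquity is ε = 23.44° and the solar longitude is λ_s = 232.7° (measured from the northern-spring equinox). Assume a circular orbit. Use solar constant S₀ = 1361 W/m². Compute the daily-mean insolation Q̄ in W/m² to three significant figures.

Q̄ ≈ 466 W/m²

Solar declination: sin δ = sin ε · sin λ_s = sin 23.44° × sin 232.7° = -0.31643, so δ = -18.447°.
cos H₀ = −tan(-22.5°) tan(-18.447°) = -0.1382, H₀ = 1.7094 rad.
Bracket: H₀ sin φ sin δ + cos φ cos δ sin H₀ = 1.7094×-0.38268×-0.31643 + 0.92388×0.94862×0.99041 = 0.206994 + 0.868006 = 1.075000.
Q̄ = (S₀/π) × [bracket] = (1361/π) × 1.075000 = 465.7 W/m².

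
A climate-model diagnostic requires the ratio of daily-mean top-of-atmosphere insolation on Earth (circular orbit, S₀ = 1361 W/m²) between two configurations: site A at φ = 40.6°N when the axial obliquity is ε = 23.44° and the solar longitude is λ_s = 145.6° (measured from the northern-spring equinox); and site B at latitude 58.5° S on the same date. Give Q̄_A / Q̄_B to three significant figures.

Q̄_A / Q̄_B ≈ 4.02

— Configuration A (φ=+40.6°):
Solar declination: sin δ = sin ε · sin λ_s = sin 23.44° × sin 145.6° = 0.22474, so δ = +12.987°.
cos H₀ = −tan(+40.6°) tan(+12.987°) = -0.1977, H₀ = 1.7698 rad.
Bracket: H₀ sin φ sin δ + cos φ cos δ sin H₀ = 1.7698×0.65077×0.22474 + 0.75927×0.97442×0.98027 = 0.258840 + 0.725251 = 0.984091.
Q̄ = (S₀/π) × [bracket] = (1361/π) × 0.984091 = 426.33 W/m².
— Configuration B (φ=-58.5°):
cos H₀ = −tan(-58.5°) tan(+12.987°) = 0.3764, H₀ = 1.1849 rad.
Bracket: H₀ sin φ sin δ + cos φ cos δ sin H₀ = 1.1849×-0.85264×0.22474 + 0.52250×0.97442×0.92647 = -0.227053 + 0.471698 = 0.244645.
Q̄ = (S₀/π) × [bracket] = (1361/π) × 0.244645 = 105.99 W/m².
Ratio Q̄_A / Q̄_B = 426.33 / 105.99 = 4.022.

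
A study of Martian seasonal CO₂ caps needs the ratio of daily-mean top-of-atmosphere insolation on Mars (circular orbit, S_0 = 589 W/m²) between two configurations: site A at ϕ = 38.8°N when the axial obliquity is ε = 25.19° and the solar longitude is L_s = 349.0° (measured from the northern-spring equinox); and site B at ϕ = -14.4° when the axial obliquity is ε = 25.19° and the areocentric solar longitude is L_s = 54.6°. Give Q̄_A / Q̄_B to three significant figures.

— Configuration A (ϕ=+38.8°):
Solar declination: sin δ = sin ε · sin L_s = sin 25.19° × sin 349.0° = -0.08121, so δ = -4.658°.
cos h₀ = −tan(+38.8°) tan(-4.658°) = 0.0655, h₀ = 1.5052 rad.
Bracket: h₀ sin ϕ sin δ + cos ϕ cos δ sin h₀ = 1.5052×0.62660×-0.08121 + 0.77934×0.99670×0.99785 = -0.076594 + 0.775098 = 0.698504.
Q̄ = (S_0/π) × [bracket] = (589/π) × 0.698504 = 130.96 W/m².
— Configuration B (ϕ=-14.4°):
sin δ = sin 25.19° × sin 54.6° = 0.34694, so δ = +20.300°.
cos h₀ = −tan(-14.4°) tan(+20.300°) = 0.0950, h₀ = 1.4757 rad.
Bracket: h₀ sin ϕ sin δ + cos ϕ cos δ sin h₀ = 1.4757×-0.24869×0.34694 + 0.96858×0.93789×0.99548 = -0.127324 + 0.904315 = 0.776991.
Q̄ = (S_0/π) × [bracket] = (589/π) × 0.776991 = 145.67 W/m².
Ratio Q̄_A / Q̄_B = 130.96 / 145.67 = 0.8990.

Q̄_A / Q̄_B ≈ 0.899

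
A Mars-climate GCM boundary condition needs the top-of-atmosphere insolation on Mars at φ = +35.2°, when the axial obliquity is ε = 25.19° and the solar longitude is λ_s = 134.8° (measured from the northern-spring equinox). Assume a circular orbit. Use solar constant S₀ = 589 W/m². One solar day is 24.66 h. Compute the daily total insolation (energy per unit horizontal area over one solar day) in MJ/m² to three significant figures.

Solar declination: sin δ = sin ε · sin λ_s = sin 25.19° × sin 134.8° = 0.30201, so δ = +17.578°.
cos H₀ = −tan(+35.2°) tan(+17.578°) = -0.2235, H₀ = 1.7962 rad.
Bracket: H₀ sin φ sin δ + cos φ cos δ sin H₀ = 1.7962×0.57643×0.30201 + 0.81714×0.95331×0.97471 = 0.312696 + 0.759287 = 1.071983.
Q̄ = (S₀/π) × [bracket] = (589/π) × 1.071983 = 200.98 W/m².
Daily total = Q̄ × 24.66 h × 3600 s/h = 200.98 × 24.66 × 3600 / 10⁶ = 17.84 MJ/m².

17.8 MJ/m²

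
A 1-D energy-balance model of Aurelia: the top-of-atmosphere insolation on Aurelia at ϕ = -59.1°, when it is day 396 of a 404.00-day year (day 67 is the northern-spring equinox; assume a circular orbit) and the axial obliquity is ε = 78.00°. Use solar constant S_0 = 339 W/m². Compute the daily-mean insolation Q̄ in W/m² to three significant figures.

Solar longitude: L_s = 360° × (396 − 67)/404.00 = 293.168°.
sin δ = sin 78.00° × sin 293.168° = -0.89926, so δ = -64.061°.
cos h₀ = −tan(-59.1°) tan(-64.061°) = -3.4351 ≤ −1 ⇒ polar day, h₀ = π.
Bracket: h₀ sin ϕ sin δ + cos ϕ cos δ sin h₀ = 3.1416×-0.85806×-0.89926 + 0.51354×0.43741×0.00000 = 2.424118 + 0.000000 = 2.424118.
Q̄ = (S_0/π) × [bracket] = (339/π) × 2.424118 = 261.6 W/m².

Q̄ ≈ 262 W/m²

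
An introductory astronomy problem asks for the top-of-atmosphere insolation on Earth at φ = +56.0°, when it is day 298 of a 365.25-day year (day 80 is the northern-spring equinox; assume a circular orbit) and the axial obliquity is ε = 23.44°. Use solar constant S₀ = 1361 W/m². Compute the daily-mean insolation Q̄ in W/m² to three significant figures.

Q̄ ≈ 122 W/m²

Solar longitude: λ_s = 360° × (298 − 80)/365.25 = 214.867°.
sin δ = sin 23.44° × sin 214.867° = -0.22740, so δ = -13.144°.
cos H₀ = −tan(+56.0°) tan(-13.144°) = 0.3462, H₀ = 1.2173 rad.
Bracket: H₀ sin φ sin δ + cos φ cos δ sin H₀ = 1.2173×0.82904×-0.22740 + 0.55919×0.97380×0.93816 = -0.229490 + 0.510865 = 0.281375.
Q̄ = (S₀/π) × [bracket] = (1361/π) × 0.281375 = 121.9 W/m².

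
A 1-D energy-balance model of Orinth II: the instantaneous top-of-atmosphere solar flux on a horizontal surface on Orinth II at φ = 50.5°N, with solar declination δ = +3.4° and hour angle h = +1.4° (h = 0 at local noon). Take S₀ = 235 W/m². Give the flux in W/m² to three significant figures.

160 W/m²

cos θ_z = sin φ sin δ + cos φ cos δ cos h = 0.045762 + 0.634769 = 0.680531.
Flux = S₀ · cos θ_z = 235 × 0.680531 = 159.9 W/m².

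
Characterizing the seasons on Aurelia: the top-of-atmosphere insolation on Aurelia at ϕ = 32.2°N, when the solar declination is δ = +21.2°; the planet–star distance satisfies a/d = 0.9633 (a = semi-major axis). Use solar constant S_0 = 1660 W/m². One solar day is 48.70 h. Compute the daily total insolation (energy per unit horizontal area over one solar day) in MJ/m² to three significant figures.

cos h₀ = −tan(+32.2°) tan(+21.200°) = -0.2443, h₀ = 1.8176 rad.
Bracket: h₀ sin ϕ sin δ + cos ϕ cos δ sin h₀ = 1.8176×0.53288×0.36162 + 0.84619×0.93232×0.96971 = 0.350252 + 0.765023 = 1.115275.
Inverse-square distance factor (a/d)² = 0.9633² = 0.927947.
Q̄ = (S_0/π) × 0.927947 × [bracket] = (1660/π) × 0.927947 × 1.115275 = 546.84 W/m².
Daily total = Q̄ × 48.70 h × 3600 s/h = 546.84 × 48.70 × 3600 / 10⁶ = 95.87 MJ/m².

95.9 MJ/m²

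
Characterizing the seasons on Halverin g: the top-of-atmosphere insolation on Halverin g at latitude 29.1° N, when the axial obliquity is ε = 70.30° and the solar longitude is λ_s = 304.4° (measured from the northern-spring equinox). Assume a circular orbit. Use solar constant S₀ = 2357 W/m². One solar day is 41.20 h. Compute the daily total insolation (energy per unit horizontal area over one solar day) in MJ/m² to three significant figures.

Solar declination: sin δ = sin ε · sin λ_s = sin 70.30° × sin 304.4° = -0.77682, so δ = -50.970°.
cos H₀ = −tan(+29.1°) tan(-50.970°) = 0.6866, H₀ = 0.8140 rad.
Bracket: H₀ sin φ sin δ + cos φ cos δ sin H₀ = 0.8140×0.48634×-0.77682 + 0.87377×0.62972×0.72703 = -0.307528 + 0.400034 = 0.092506.
Q̄ = (S₀/π) × [bracket] = (2357/π) × 0.092506 = 69.403 W/m².
Daily total = Q̄ × 41.20 h × 3600 s/h = 69.403 × 41.20 × 3600 / 10⁶ = 10.29 MJ/m².

10.3 MJ/m²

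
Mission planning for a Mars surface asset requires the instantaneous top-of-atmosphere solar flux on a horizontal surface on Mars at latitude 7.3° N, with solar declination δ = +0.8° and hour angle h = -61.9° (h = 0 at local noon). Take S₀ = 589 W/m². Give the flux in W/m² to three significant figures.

276 W/m²

cos θ_z = sin φ sin δ + cos φ cos δ cos h = 0.001774 + 0.467149 = 0.468923.
Flux = S₀ · cos θ_z = 589 × 0.468923 = 276.2 W/m².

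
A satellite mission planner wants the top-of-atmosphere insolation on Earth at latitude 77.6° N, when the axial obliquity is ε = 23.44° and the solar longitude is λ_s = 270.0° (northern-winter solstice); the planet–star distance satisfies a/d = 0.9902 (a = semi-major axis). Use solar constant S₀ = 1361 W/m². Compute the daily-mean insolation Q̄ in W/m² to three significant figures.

Q̄ ≈ 0.00 W/m²

Solar declination: sin δ = sin ε · sin λ_s = sin 23.44° × sin 270.0° = -0.39779, so δ = -23.440°.
cos H₀ = −tan(+77.6°) tan(-23.440°) = 1.9720 ≥ 1 ⇒ polar night, H₀ = 0 and Q̄ = 0.
Inverse-square distance factor (a/d)² = 0.9902² = 0.980496.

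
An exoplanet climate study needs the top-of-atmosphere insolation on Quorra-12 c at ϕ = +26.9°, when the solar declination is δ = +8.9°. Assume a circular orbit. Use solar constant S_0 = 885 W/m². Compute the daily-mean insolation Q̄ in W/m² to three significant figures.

Q̄ ≈ 280 W/m²

cos h₀ = −tan(+26.9°) tan(+8.900°) = -0.0794, h₀ = 1.6503 rad.
Bracket: h₀ sin ϕ sin δ + cos ϕ cos δ sin h₀ = 1.6503×0.45243×0.15471 + 0.89180×0.98796×0.99684 = 0.115513 + 0.878279 = 0.993792.
Q̄ = (S_0/π) × [bracket] = (885/π) × 0.993792 = 280.0 W/m².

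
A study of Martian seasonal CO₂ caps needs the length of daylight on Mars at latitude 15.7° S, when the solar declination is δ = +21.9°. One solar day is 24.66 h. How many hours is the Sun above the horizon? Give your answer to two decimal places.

cos H₀ = −tan φ · tan δ = −tan(-15.7°) × tan(+21.900°) = 0.1130, so H₀ = 1.4576 rad = 83.51°.
Daylight = 2H₀/(2π) × 24.66 h = (1.4576/π) × 24.66 = 11.44 h.

11.44 h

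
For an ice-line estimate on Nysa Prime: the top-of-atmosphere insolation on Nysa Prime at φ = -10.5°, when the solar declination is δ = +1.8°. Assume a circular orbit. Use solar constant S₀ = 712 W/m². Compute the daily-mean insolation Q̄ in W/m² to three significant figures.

Q̄ ≈ 221 W/m²

cos H₀ = −tan(-10.5°) tan(+1.800°) = 0.0058, H₀ = 1.5650 rad.
Bracket: H₀ sin φ sin δ + cos φ cos δ sin H₀ = 1.5650×-0.18224×0.03141 + 0.98325×0.99951×0.99998 = -0.008958 + 0.982749 = 0.973791.
Q̄ = (S₀/π) × [bracket] = (712/π) × 0.973791 = 220.7 W/m².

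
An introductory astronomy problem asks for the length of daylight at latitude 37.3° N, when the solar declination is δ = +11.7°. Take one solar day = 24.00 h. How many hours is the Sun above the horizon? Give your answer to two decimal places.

cos h₀ = −tan ϕ · tan δ = −tan(+37.3°) × tan(+11.700°) = -0.1578, so h₀ = 1.7292 rad = 99.08°.
Daylight = 2h₀/(2π) × 24.00 h = (1.7292/π) × 24.00 = 13.21 h.

13.21 h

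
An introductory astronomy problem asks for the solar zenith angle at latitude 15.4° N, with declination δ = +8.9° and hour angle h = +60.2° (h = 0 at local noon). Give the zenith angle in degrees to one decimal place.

θ_z = 59.0°

cos θ_z = sin ϕ sin δ + cos ϕ cos δ cos h = 0.041084 + 0.473362 = 0.514446.
θ_z = arccos(0.514446) = 59.0°.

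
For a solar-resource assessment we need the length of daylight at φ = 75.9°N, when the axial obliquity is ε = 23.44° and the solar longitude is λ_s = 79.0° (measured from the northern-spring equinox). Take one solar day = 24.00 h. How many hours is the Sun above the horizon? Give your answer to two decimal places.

24.00 h

Solar declination: sin δ = sin ε · sin λ_s = sin 23.44° × sin 79.0° = 0.39048, so δ = +22.984°.
Sunrise equation: cos H₀ = −tan φ · tan δ = -1.6886 ≤ −1, so the Sun never sets (polar day) and H₀ = π.
Daylight = 2H₀/(2π) × 24.00 h = (3.1416/π) × 24.00 = 24.00 h.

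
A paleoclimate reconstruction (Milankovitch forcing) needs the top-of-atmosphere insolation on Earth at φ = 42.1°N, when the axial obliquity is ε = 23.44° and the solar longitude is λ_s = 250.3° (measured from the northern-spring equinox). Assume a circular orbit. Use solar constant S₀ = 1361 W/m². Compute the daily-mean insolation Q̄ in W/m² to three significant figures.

Solar declination: sin δ = sin ε · sin λ_s = sin 23.44° × sin 250.3° = -0.37451, so δ = -21.994°.
cos H₀ = −tan(+42.1°) tan(-21.994°) = 0.3650, H₀ = 1.1972 rad.
Bracket: H₀ sin φ sin δ + cos φ cos δ sin H₀ = 1.1972×0.67043×-0.37451 + 0.74198×0.92722×0.93103 = -0.300596 + 0.640529 = 0.339933.
Q̄ = (S₀/π) × [bracket] = (1361/π) × 0.339933 = 147.3 W/m².

Q̄ ≈ 147 W/m²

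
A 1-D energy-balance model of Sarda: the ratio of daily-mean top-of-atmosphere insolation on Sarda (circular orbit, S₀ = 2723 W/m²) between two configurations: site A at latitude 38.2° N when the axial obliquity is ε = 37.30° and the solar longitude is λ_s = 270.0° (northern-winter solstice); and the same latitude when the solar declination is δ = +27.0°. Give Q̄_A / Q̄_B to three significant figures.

Q̄_A / Q̄_B ≈ 0.127

— Configuration A (φ=+38.2°):
Solar declination: sin δ = sin ε · sin λ_s = sin 37.30° × sin 270.0° = -0.60599, so δ = -37.300°.
cos H₀ = −tan(+38.2°) tan(-37.300°) = 0.5995, H₀ = 0.9280 rad.
Bracket: H₀ sin φ sin δ + cos φ cos δ sin H₀ = 0.9280×0.61841×-0.60599 + 0.78586×0.79547×0.80039 = -0.347768 + 0.500346 = 0.152578.
Q̄ = (S₀/π) × [bracket] = (2723/π) × 0.152578 = 132.25 W/m².
— Configuration B (φ=+38.2°):
cos H₀ = −tan(+38.2°) tan(+27.000°) = -0.4010, H₀ = 1.9834 rad.
Bracket: H₀ sin φ sin δ + cos φ cos δ sin H₀ = 1.9834×0.61841×0.45399 + 0.78586×0.89101×0.91610 = 0.556843 + 0.641462 = 1.198305.
Q̄ = (S₀/π) × [bracket] = (2723/π) × 1.198305 = 1038.6 W/m².
Ratio Q̄_A / Q̄_B = 132.25 / 1038.6 = 0.1273.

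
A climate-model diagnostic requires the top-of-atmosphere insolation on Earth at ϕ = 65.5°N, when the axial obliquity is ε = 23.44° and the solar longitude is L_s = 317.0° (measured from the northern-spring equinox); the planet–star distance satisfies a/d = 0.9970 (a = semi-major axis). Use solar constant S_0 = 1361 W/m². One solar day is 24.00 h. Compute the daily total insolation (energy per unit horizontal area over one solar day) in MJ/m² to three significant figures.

Solar declination: sin δ = sin ε · sin L_s = sin 23.44° × sin 317.0° = -0.27129, so δ = -15.741°.
cos h₀ = −tan(+65.5°) tan(-15.741°) = 0.6185, h₀ = 0.9040 rad.
Bracket: h₀ sin ϕ sin δ + cos ϕ cos δ sin h₀ = 0.9040×0.90996×-0.27129 + 0.41469×0.96250×0.78579 = -0.223164 + 0.313640 = 0.090476.
Inverse-square distance factor (a/d)² = 0.9970² = 0.994009.
Q̄ = (S_0/π) × 0.994009 × [bracket] = (1361/π) × 0.994009 × 0.090476 = 38.961 W/m².
Daily total = Q̄ × 24.00 h × 3600 s/h = 38.961 × 24.00 × 3600 / 10⁶ = 3.366 MJ/m².

3.37 MJ/m²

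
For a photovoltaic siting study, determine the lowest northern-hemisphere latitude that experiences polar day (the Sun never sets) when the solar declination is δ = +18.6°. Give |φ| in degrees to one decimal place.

Polar day requires cos H₀ = −tan φ tan δ ≤ −1, i.e. tan φ tan δ ≥ 1.
The boundary is |tan φ| · |tan δ| = 1, so |φ| = 90° − |δ| = 90° − 18.6° = 71.4° in the northern hemisphere.

|φ| = 71.4°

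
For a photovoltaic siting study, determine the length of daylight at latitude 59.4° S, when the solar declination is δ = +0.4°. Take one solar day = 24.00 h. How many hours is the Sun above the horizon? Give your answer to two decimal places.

cos h₀ = −tan ϕ · tan δ = −tan(-59.4°) × tan(+0.400°) = 0.0118, so h₀ = 1.5590 rad = 89.32°.
Daylight = 2h₀/(2π) × 24.00 h = (1.5590/π) × 24.00 = 11.91 h.

11.91 h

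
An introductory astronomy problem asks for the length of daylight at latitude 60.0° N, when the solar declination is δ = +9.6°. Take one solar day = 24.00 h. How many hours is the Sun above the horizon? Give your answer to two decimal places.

cos h₀ = −tan ϕ · tan δ = −tan(+60.0°) × tan(+9.600°) = -0.2930, so h₀ = 1.8681 rad = 107.03°.
Daylight = 2h₀/(2π) × 24.00 h = (1.8681/π) × 24.00 = 14.27 h.

14.27 h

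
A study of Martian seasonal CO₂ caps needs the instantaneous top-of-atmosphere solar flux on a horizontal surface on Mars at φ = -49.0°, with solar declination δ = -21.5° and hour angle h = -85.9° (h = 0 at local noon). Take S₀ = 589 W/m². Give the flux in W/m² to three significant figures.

189 W/m²

cos θ_z = sin φ sin δ + cos φ cos δ cos h = 0.276602 + 0.043643 = 0.320245.
Flux = S₀ · cos θ_z = 589 × 0.320245 = 188.6 W/m².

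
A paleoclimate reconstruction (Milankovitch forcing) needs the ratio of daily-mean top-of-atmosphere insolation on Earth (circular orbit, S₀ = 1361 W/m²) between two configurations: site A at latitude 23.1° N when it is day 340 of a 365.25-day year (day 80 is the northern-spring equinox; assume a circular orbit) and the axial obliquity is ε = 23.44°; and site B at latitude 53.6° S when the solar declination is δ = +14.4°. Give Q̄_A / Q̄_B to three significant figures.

— Configuration A (φ=+23.1°):
Solar longitude: λ_s = 360° × (340 − 80)/365.25 = 256.263°.
sin δ = sin 23.44° × sin 256.263° = -0.38641, so δ = -22.731°.
cos H₀ = −tan(+23.1°) tan(-22.731°) = 0.1787, H₀ = 1.3911 rad.
Bracket: H₀ sin φ sin δ + cos φ cos δ sin H₀ = 1.3911×0.39234×-0.38641 + 0.91982×0.92233×0.98390 = -0.210896 + 0.834719 = 0.623823.
Q̄ = (S₀/π) × [bracket] = (1361/π) × 0.623823 = 270.25 W/m².
— Configuration B (φ=-53.6°):
cos H₀ = −tan(-53.6°) tan(+14.400°) = 0.3483, H₀ = 1.2151 rad.
Bracket: H₀ sin φ sin δ + cos φ cos δ sin H₀ = 1.2151×-0.80489×0.24869 + 0.59342×0.96858×0.93740 = -0.243224 + 0.538794 = 0.295570.
Q̄ = (S₀/π) × [bracket] = (1361/π) × 0.295570 = 128.05 W/m².
Ratio Q̄_A / Q̄_B = 270.25 / 128.05 = 2.111.

Q̄_A / Q̄_B ≈ 2.11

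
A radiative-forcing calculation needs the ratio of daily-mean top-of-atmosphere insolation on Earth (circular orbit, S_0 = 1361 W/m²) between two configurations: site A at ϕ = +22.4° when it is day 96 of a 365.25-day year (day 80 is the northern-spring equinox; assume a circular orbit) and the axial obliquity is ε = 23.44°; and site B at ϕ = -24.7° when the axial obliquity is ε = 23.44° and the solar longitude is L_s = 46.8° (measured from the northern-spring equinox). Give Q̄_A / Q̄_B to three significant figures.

— Configuration A (ϕ=+22.4°):
Solar longitude: L_s = 360° × (96 − 80)/365.25 = 15.770°.
sin δ = sin 23.44° × sin 15.770° = 0.10811, so δ = +6.206°.
cos h₀ = −tan(+22.4°) tan(+6.206°) = -0.0448, h₀ = 1.6156 rad.
Bracket: h₀ sin ϕ sin δ + cos ϕ cos δ sin h₀ = 1.6156×0.38107×0.10811 + 0.92455×0.99414×0.99899 = 0.066559 + 0.918204 = 0.984763.
Q̄ = (S_0/π) × [bracket] = (1361/π) × 0.984763 = 426.62 W/m².
— Configuration B (ϕ=-24.7°):
Solar declination: sin δ = sin ε · sin L_s = sin 23.44° × sin 46.8° = 0.28998, so δ = +16.856°.
cos h₀ = −tan(-24.7°) tan(+16.856°) = 0.1394, h₀ = 1.4310 rad.
Bracket: h₀ sin ϕ sin δ + cos ϕ cos δ sin h₀ = 1.4310×-0.41787×0.28998 + 0.90851×0.95703×0.99024 = -0.173400 + 0.860985 = 0.687585.
Q̄ = (S_0/π) × [bracket] = (1361/π) × 0.687585 = 297.88 W/m².
Ratio Q̄_A / Q̄_B = 426.62 / 297.88 = 1.432.

Q̄_A / Q̄_B ≈ 1.43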